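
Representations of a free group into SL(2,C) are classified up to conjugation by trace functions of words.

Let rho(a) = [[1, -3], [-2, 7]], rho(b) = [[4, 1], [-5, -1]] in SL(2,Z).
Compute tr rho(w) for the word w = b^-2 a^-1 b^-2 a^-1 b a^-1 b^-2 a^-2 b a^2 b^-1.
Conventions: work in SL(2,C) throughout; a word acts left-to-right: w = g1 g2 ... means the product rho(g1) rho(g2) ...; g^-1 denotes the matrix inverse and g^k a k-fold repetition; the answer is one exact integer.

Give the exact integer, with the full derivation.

rho(b^-1) = [[-1, -1], [5, 4]]
... * rho(b^-1) = [[-1, -1], [5, 4]]  ->  [[-4, -3], [15, 11]]
... * rho(a^-1) = [[7, 3], [2, 1]]  ->  [[-34, -15], [127, 56]]
... * rho(b^-1) = [[-1, -1], [5, 4]]  ->  [[-41, -26], [153, 97]]
... * rho(b^-1) = [[-1, -1], [5, 4]]  ->  [[-89, -63], [332, 235]]
... * rho(a^-1) = [[7, 3], [2, 1]]  ->  [[-749, -330], [2794, 1231]]
... * rho(b) = [[4, 1], [-5, -1]]  ->  [[-1346, -419], [5021, 1563]]
... * rho(a^-1) = [[7, 3], [2, 1]]  ->  [[-10260, -4457], [38273, 16626]]
... * rho(b^-1) = [[-1, -1], [5, 4]]  ->  [[-12025, -7568], [44857, 28231]]
... * rho(b^-1) = [[-1, -1], [5, 4]]  ->  [[-25815, -18247], [96298, 68067]]
... * rho(a^-1) = [[7, 3], [2, 1]]  ->  [[-217199, -95692], [810220, 356961]]
... * rho(a^-1) = [[7, 3], [2, 1]]  ->  [[-1711777, -747289], [6385462, 2787621]]
... * rho(b) = [[4, 1], [-5, -1]]  ->  [[-3110663, -964488], [11603743, 3597841]]
... * rho(a) = [[1, -3], [-2, 7]]  ->  [[-1181687, 2580573], [4408061, -9626342]]
... * rho(a) = [[1, -3], [-2, 7]]  ->  [[-6342833, 21609072], [23660745, -80608577]]
... * rho(b^-1) = [[-1, -1], [5, 4]]  ->  [[114388193, 92779121], [-426703630, -346095053]]
tr = 114388193 + -346095053 = -231706860

-231706860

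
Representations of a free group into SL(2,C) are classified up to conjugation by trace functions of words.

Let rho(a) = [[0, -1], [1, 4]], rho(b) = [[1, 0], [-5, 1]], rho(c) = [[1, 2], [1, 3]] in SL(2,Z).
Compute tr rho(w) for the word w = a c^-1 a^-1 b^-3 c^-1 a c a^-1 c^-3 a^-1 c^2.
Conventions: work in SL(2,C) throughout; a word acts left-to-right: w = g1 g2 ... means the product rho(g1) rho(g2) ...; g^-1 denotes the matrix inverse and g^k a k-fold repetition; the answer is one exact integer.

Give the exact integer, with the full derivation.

271977

rho(a) = [[0, -1], [1, 4]]
... * rho(c^-1) = [[3, -2], [-1, 1]]  ->  [[1, -1], [-1, 2]]
... * rho(a^-1) = [[4, 1], [-1, 0]]  ->  [[5, 1], [-6, -1]]
... * rho(b^-1) = [[1, 0], [5, 1]]  ->  [[10, 1], [-11, -1]]
... * rho(b^-1) = [[1, 0], [5, 1]]  ->  [[15, 1], [-16, -1]]
... * rho(b^-1) = [[1, 0], [5, 1]]  ->  [[20, 1], [-21, -1]]
... * rho(c^-1) = [[3, -2], [-1, 1]]  ->  [[59, -39], [-62, 41]]
... * rho(a) = [[0, -1], [1, 4]]  ->  [[-39, -215], [41, 226]]
... * rho(c) = [[1, 2], [1, 3]]  ->  [[-254, -723], [267, 760]]
... * rho(a^-1) = [[4, 1], [-1, 0]]  ->  [[-293, -254], [308, 267]]
... * rho(c^-1) = [[3, -2], [-1, 1]]  ->  [[-625, 332], [657, -349]]
... * rho(c^-1) = [[3, -2], [-1, 1]]  ->  [[-2207, 1582], [2320, -1663]]
... * rho(c^-1) = [[3, -2], [-1, 1]]  ->  [[-8203, 5996], [8623, -6303]]
... * rho(a^-1) = [[4, 1], [-1, 0]]  ->  [[-38808, -8203], [40795, 8623]]
... * rho(c) = [[1, 2], [1, 3]]  ->  [[-47011, -102225], [49418, 107459]]
... * rho(c) = [[1, 2], [1, 3]]  ->  [[-149236, -400697], [156877, 421213]]
tr = -149236 + 421213 = 271977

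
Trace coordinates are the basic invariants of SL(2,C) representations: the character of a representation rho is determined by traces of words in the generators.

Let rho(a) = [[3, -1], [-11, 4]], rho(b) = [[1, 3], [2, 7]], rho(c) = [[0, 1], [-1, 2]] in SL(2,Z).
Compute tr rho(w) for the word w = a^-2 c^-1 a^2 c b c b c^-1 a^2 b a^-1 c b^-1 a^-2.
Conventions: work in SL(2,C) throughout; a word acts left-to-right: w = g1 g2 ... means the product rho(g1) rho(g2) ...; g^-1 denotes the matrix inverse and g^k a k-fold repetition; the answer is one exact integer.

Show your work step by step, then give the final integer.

rho(a^-1) = [[4, 1], [11, 3]]
... * rho(a^-1) = [[4, 1], [11, 3]]  ->  [[27, 7], [77, 20]]
... * rho(c^-1) = [[2, -1], [1, 0]]  ->  [[61, -27], [174, -77]]
... * rho(a) = [[3, -1], [-11, 4]]  ->  [[480, -169], [1369, -482]]
... * rho(a) = [[3, -1], [-11, 4]]  ->  [[3299, -1156], [9409, -3297]]
... * rho(c) = [[0, 1], [-1, 2]]  ->  [[1156, 987], [3297, 2815]]
... * rho(b) = [[1, 3], [2, 7]]  ->  [[3130, 10377], [8927, 29596]]
... * rho(c) = [[0, 1], [-1, 2]]  ->  [[-10377, 23884], [-29596, 68119]]
... * rho(b) = [[1, 3], [2, 7]]  ->  [[37391, 136057], [106642, 388045]]
... * rho(c^-1) = [[2, -1], [1, 0]]  ->  [[210839, -37391], [601329, -106642]]
... * rho(a) = [[3, -1], [-11, 4]]  ->  [[1043818, -360403], [2977049, -1027897]]
... * rho(a) = [[3, -1], [-11, 4]]  ->  [[7095887, -2485430], [20238014, -7088637]]
... * rho(b) = [[1, 3], [2, 7]]  ->  [[2125027, 3889651], [6060740, 11093583]]
... * rho(a^-1) = [[4, 1], [11, 3]]  ->  [[51286269, 13793980], [146272373, 39341489]]
... * rho(c) = [[0, 1], [-1, 2]]  ->  [[-13793980, 78874229], [-39341489, 224955351]]
... * rho(b^-1) = [[7, -3], [-2, 1]]  ->  [[-254306318, 120256169], [-725301125, 342979818]]
... * rho(a^-1) = [[4, 1], [11, 3]]  ->  [[305592587, 106462189], [871573498, 303638329]]
... * rho(a^-1) = [[4, 1], [11, 3]]  ->  [[2393454427, 624979154], [6826315611, 1782488485]]
tr = 2393454427 + 1782488485 = 4175942912

4175942912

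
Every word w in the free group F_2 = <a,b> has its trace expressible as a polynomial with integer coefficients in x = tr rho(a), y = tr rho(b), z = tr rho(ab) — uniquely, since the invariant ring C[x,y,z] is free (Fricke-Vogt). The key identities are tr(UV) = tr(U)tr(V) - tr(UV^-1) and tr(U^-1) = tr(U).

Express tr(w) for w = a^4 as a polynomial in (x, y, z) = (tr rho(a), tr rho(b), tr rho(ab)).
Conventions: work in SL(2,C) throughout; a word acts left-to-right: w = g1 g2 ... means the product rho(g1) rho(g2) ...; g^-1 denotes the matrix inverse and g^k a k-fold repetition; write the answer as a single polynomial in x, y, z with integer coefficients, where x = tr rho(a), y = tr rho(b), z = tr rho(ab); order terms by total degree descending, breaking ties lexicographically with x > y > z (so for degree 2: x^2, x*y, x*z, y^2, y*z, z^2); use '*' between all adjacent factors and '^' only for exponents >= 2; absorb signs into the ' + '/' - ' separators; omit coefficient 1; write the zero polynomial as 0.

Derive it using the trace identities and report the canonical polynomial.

trace(a^2) = trace(a) * trace(a) - trace(1) = x^2 - 2
reduce: trace(a^3) = trace(a) * trace(a^2) - trace(a) = x^3 - 3*x
reduce: trace(a^4) = trace(a) * trace(a^3) - trace(a^2) = x^4 - 4*x^2 + 2

x^4 - 4*x^2 + 2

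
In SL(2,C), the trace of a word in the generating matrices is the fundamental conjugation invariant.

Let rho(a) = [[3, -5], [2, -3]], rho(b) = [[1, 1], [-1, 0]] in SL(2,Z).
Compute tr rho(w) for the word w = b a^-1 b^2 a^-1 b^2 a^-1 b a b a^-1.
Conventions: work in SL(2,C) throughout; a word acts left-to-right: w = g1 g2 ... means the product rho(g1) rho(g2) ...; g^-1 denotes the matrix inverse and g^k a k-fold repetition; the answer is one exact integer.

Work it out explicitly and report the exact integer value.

96040

rho(b) = [[1, 1], [-1, 0]]
... * rho(a^-1) = [[-3, 5], [-2, 3]]  ->  [[-5, 8], [3, -5]]
... * rho(b) = [[1, 1], [-1, 0]]  ->  [[-13, -5], [8, 3]]
... * rho(b) = [[1, 1], [-1, 0]]  ->  [[-8, -13], [5, 8]]
... * rho(a^-1) = [[-3, 5], [-2, 3]]  ->  [[50, -79], [-31, 49]]
... * rho(b) = [[1, 1], [-1, 0]]  ->  [[129, 50], [-80, -31]]
... * rho(b) = [[1, 1], [-1, 0]]  ->  [[79, 129], [-49, -80]]
... * rho(a^-1) = [[-3, 5], [-2, 3]]  ->  [[-495, 782], [307, -485]]
... * rho(b) = [[1, 1], [-1, 0]]  ->  [[-1277, -495], [792, 307]]
... * rho(a) = [[3, -5], [2, -3]]  ->  [[-4821, 7870], [2990, -4881]]
... * rho(b) = [[1, 1], [-1, 0]]  ->  [[-12691, -4821], [7871, 2990]]
... * rho(a^-1) = [[-3, 5], [-2, 3]]  ->  [[47715, -77918], [-29593, 48325]]
tr = 47715 + 48325 = 96040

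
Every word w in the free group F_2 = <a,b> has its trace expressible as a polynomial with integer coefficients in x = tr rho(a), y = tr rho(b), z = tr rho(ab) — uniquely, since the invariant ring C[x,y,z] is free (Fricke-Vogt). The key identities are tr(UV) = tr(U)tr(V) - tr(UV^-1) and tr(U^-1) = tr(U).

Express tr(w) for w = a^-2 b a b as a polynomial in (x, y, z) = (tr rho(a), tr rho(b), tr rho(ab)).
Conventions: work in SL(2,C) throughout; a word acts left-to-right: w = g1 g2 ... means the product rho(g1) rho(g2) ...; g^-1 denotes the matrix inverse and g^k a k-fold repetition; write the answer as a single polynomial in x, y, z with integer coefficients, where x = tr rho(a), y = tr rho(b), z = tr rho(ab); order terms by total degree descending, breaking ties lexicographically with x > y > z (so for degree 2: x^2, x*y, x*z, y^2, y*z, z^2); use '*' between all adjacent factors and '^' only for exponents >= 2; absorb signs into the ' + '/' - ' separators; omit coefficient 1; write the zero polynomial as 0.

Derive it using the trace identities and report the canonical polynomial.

x^2*y*z - x^3 - x*z^2 - y*z + 3*x

use: tr(b a b) = tr(b) * tr(a b) - tr(a) = y*z - x
tr(b a b a) = tr(a b) * tr(a b) - tr(1) = z^2 - 2
tr(b a b a^-1) = tr(b a b) * tr(a) - tr(b a b a) = x*y*z - x^2 - z^2 + 2
use: tr(a^-2 b a b) = tr(b a b a^-1) * tr(a) - tr(b a b) = x^2*y*z - x^3 - x*z^2 - y*z + 3*x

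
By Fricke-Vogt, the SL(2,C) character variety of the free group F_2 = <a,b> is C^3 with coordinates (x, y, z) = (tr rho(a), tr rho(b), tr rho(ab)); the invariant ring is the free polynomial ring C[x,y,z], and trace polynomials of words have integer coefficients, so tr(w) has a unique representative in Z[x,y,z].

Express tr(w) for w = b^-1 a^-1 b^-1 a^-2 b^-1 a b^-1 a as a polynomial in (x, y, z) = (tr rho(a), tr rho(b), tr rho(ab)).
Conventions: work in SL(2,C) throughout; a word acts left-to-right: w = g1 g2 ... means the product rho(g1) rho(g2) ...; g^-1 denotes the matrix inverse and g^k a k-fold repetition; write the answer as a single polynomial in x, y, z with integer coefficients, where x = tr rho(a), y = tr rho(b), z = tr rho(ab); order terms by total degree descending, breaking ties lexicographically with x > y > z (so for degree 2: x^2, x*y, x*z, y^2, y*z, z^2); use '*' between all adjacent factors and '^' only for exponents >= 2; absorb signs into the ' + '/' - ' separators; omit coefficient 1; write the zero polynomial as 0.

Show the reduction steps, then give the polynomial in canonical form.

x^3*y^2*z^2 - x^4*y*z - x^2*y^3*z - 2*x^2*y*z^3 + x^3*z^2 + 2*x*y^2*z^2 + x*z^4 + 3*x^2*y*z - y*z^3 - x*y^2 - 4*x*z^2 + 2*y*z + x

next, tr(b^-1) = tr(b) = y
and tr(b^-1 a) = tr(a)*tr(b) - tr(a b) = x*y - z
next, tr(a^-1 b^-1) = tr(b^-1)*tr(a) - tr(b^-1 a) = z
and tr(b^-1 a^-1 b^-1) = tr(a^-1 b^-1)*tr(b) - tr(a^-1) = y*z - x
and tr(a b a) = tr(a)*tr(b a) - tr(b) = x*z - y
tr(a b a b) = tr(b a)*tr(b a) - tr(1) = z^2 - 2
and tr(b a b^-1 a) = tr(a b a)*tr(b) - tr(a b a b) = x*y*z - y^2 - z^2 + 2
next, tr(b^-1 a^-1 b a) = tr(b a b^-1)*tr(a) - tr(b a b^-1 a) = -x*y*z + x^2 + y^2 + z^2 - 2
tr(a^2) = tr(a)*tr(a) - tr(1) = x^2 - 2
and tr(b a^2 b) = tr(b)*tr(a^2 b) - tr(a^2) = x*y*z - x^2 - y^2 + 2
tr(b a^2 b a) = tr(a)*tr(b a b a) - tr(b a b) = x*z^2 - y*z - x
tr(b a^2 b a^-1) = tr(b a^2 b)*tr(a) - tr(b a^2 b a) = x^2*y*z - x^3 - x*y^2 - x*z^2 + y*z + 3*x
tr(a^-1 b a^2 b a^-1) = tr(b a^2 b a^-1)*tr(a) - tr(b a^2 b) = x^3*y*z - x^4 - x^2*y^2 - x^2*z^2 + 4*x^2 + y^2 - 2
and tr(b a^2 b^2) = tr(b)*tr(a^2 b^2) - tr(a^2 b) = x*y^2*z - x^2*y - y^3 - x*z + 3*y
tr(b^2 a b a) = tr(b)*tr(a b a b) - tr(a b a) = y*z^2 - x*z - y
next, tr(b^2 a b) = tr(b)*tr(b a b) - tr(b a) = y^2*z - x*y - z
and tr(b a^2 b^2 a) = tr(a)*tr(b^2 a b a) - tr(b^2 a b) = x*y*z^2 - x^2*z - y^2*z + z
tr(b a^-1 b a^2 b) = tr(b a^2 b^2)*tr(a) - tr(b a^2 b^2 a) = x^2*y^2*z - x^3*y - x*y^3 - x*y*z^2 + y^2*z + 3*x*y - z
tr(b a^2 b a b) = tr(a)*tr(b a b^2 a) - tr(b a b^2) = x*y*z^2 - x^2*z - y^2*z + z
next, tr(b a b a b a) = tr(a b a b)*tr(a b) - tr(b a) = z^3 - 3*z
next, tr(b a^2 b a b a) = tr(a)*tr(b a b a b a) - tr(b a b a b) = x*z^3 - y*z^2 - 2*x*z + y
and tr(b a^-1 b a^2 b a) = tr(b a^2 b a b)*tr(a) - tr(b a^2 b a b a) = x^2*y*z^2 - x^3*z - x*y^2*z - x*z^3 + y*z^2 + 3*x*z - y
tr(a^-1 b a^2 b a^-1 b) = tr(b a^-1 b a^2 b)*tr(a) - tr(b a^-1 b a^2 b a) = x^3*y^2*z - x^4*y - x^2*y^3 - 2*x^2*y*z^2 + x^3*z + 2*x*y^2*z + x*z^3 + 3*x^2*y - y*z^2 - 4*x*z + y
next, tr(a^-1 b^-1 a^-1 b a^2 b) = tr(a^-1 b a^2 b a^-1)*tr(b) - tr(a^-1 b a^2 b a^-1 b) = x^2*y*z^2 - x^3*z - 2*x*y^2*z - x*z^3 + x^2*y + y^3 + y*z^2 + 4*x*z - 3*y
tr(a^-1 b a^2 b^-1 a^-1 b^-1) = tr(a^-1 b^-1 a^-1 b a^2)*tr(b) - tr(a^-1 b^-1 a^-1 b a^2 b) = -x^2*y*z^2 + x^3*z + x*y^2*z + x*z^3 - 4*x*z + y
tr(a^2 b^-1 a^-1 b^-1 a^-2 b) = tr(a^-1 b a^2 b^-1 a^-1 b^-1)*tr(a) - tr(a^-1 b a^2 b^-1 a^-1 b^-1 a) = -x^3*y*z^2 + x^4*z + x^2*y^2*z + x^2*z^3 - 4*x^2*z + z
next, tr(a b^-1 a^-1 b^-1 a^-2 b^-1 a) = tr(a^2 b^-1 a^-1 b^-1 a^-2)*tr(b) - tr(a^2 b^-1 a^-1 b^-1 a^-2 b) = x^3*y*z^2 - x^4*z - x^2*y^2*z - x^2*z^3 + 4*x^2*z + y^2*z - x*y - z
tr(b a b a b a^-1) = tr(b a b a b)*tr(a) - tr(b a b a b a) = x*y*z^2 - x^2*z - z^3 - x*y + 3*z
tr(a^-1 b a b a b a^-1) = tr(b a b a b a^-1)*tr(a) - tr(b a b a b) = x^2*y*z^2 - x^3*z - x*z^3 - x^2*y - y*z^2 + 4*x*z + y
tr(b^2 a b a b) = tr(b)*tr(b a b a b) - tr(b a b a) = y^2*z^2 - x*y*z - y^2 - z^2 + 2
tr(b^2 a b a b a) = tr(b)*tr(a b a b a b) - tr(a b a b a) = y*z^3 - x*z^2 - 2*y*z + x
tr(b a b a b a^-1 b) = tr(b^2 a b a b)*tr(a) - tr(b^2 a b a b a) = x*y^2*z^2 - x^2*y*z - y*z^3 - x*y^2 + 2*y*z + x
and tr(b a b a b a b a) = tr(a b a b a b)*tr(a b) - tr(b a b a) = z^4 - 4*z^2 + 2
tr(b a b a b a^-1 b a) = tr(b a b a b a b)*tr(a) - tr(b a b a b a b a) = x*y*z^3 - x^2*z^2 - z^4 - 2*x*y*z + x^2 + 4*z^2 - 2
and tr(a^-1 b a b a b a^-1 b) = tr(b a b a b a^-1 b)*tr(a) - tr(b a b a b a^-1 b a) = x^2*y^2*z^2 - x^3*y*z - 2*x*y*z^3 - x^2*y^2 + x^2*z^2 + z^4 + 4*x*y*z - 4*z^2 + 2
and tr(a b a b a^-1 b^-1 a^-1 b) = tr(a^-1 b a b a b a^-1)*tr(b) - tr(a^-1 b a b a b a^-1 b) = x*y*z^3 - x^2*z^2 - y^2*z^2 - z^4 + y^2 + 4*z^2 - 2
and tr(a^-1 b^-1 a b a b a^-1 b^-1) = tr(a b a b a^-1 b^-1 a^-1)*tr(b) - tr(a b a b a^-1 b^-1 a^-1 b) = -x*y*z^3 + x^2*z^2 + y^2*z^2 + z^4 - 4*z^2 + 2
next, tr(b^-1 a b a b a) = tr(a b a b a)*tr(b) - tr(a b a b a b) = x*y*z^2 - y^2*z - z^3 - x*y + 3*z
next, tr(b^-2 a b a b a) = tr(b^-1 a b a b a)*tr(b) - tr(b^-1 a b a b a b) = x*y^2*z^2 - y^3*z - y*z^3 - x*y^2 - x*z^2 + 4*y*z + x
tr(b^-1 a b a b a^-1 b^-1) = tr(b^-2 a b a b)*tr(a) - tr(b^-2 a b a b a) = -x*y^2*z^2 + x^2*y*z + y^3*z + y*z^3 - 4*y*z + x
tr(a^-1 b^-1 a^-2 b^-1 a b a b) = tr(a^-1 b^-1 a b a b a^-1 b^-1)*tr(a) - tr(a^-1 b^-1 a b a b a^-1 b^-1 a) = -x^2*y*z^3 + x^3*z^2 + 2*x*y^2*z^2 + x*z^4 - x^2*y*z - y^3*z - y*z^3 - 4*x*z^2 + 4*y*z + x
next, tr(a b^-1 a^-1 b^-1 a^-2 b^-1 a b) = tr(a^-1 b^-1 a^-2 b^-1 a b a)*tr(b) - tr(a^-1 b^-1 a^-2 b^-1 a b a b) = x^2*y*z^3 - x^3*z^2 - 2*x*y^2*z^2 - x*z^4 + x^2*y*z + y^3*z + y*z^3 + 4*x*z^2 - 3*y*z - x
tr(b^-1 a^-1 b^-1 a^-2 b^-1 a b^-1 a) = tr(a b^-1 a^-1 b^-1 a^-2 b^-1 a)*tr(b) - tr(a b^-1 a^-1 b^-1 a^-2 b^-1 a b) = x^3*y^2*z^2 - x^4*y*z - x^2*y^3*z - 2*x^2*y*z^3 + x^3*z^2 + 2*x*y^2*z^2 + x*z^4 + 3*x^2*y*z - y*z^3 - x*y^2 - 4*x*z^2 + 2*y*z + x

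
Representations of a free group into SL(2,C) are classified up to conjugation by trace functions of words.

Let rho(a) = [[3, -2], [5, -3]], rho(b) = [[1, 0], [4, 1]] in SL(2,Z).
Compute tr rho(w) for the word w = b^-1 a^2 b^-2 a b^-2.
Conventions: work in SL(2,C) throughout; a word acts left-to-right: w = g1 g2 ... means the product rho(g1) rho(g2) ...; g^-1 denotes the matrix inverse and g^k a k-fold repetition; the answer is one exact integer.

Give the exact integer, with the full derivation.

rho(b^-1) = [[1, 0], [-4, 1]]
... * rho(a) = [[3, -2], [5, -3]]  ->  [[3, -2], [-7, 5]]
... * rho(a) = [[3, -2], [5, -3]]  ->  [[-1, 0], [4, -1]]
... * rho(b^-1) = [[1, 0], [-4, 1]]  ->  [[-1, 0], [8, -1]]
... * rho(b^-1) = [[1, 0], [-4, 1]]  ->  [[-1, 0], [12, -1]]
... * rho(a) = [[3, -2], [5, -3]]  ->  [[-3, 2], [31, -21]]
... * rho(b^-1) = [[1, 0], [-4, 1]]  ->  [[-11, 2], [115, -21]]
... * rho(b^-1) = [[1, 0], [-4, 1]]  ->  [[-19, 2], [199, -21]]
tr = -19 + -21 = -40

-40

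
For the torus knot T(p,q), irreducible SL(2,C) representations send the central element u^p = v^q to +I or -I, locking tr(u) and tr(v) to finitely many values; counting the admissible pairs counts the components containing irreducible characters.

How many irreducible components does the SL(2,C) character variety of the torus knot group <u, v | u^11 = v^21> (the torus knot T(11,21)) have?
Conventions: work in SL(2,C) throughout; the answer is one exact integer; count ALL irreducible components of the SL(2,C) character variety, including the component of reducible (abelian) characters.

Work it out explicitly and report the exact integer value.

Gamma = < u, v | u^11 = v^21 > (torus knot T(11,21)); the central element u^11 = v^21 acts as +I or -I in any irreducible SL(2,C) representation.
So on each irreducible component the traces are pinned: tr(u) = 2*cos(pi*alpha/11) with 1 <= alpha <= 10, tr(v) = 2*cos(pi*beta/21) with 1 <= beta <= 20.
Consistency of u^11 = (-1)^alpha I with v^21 = (-1)^beta I forces alpha = beta (mod 2).
count pairs: odd alpha (5 choices) x odd beta (10), plus even alpha (5) x even beta (10): 5*10 + 5*10 = 100.
That is 100 components of irreducible characters, and with the reducible (abelian) component the total is 101.

101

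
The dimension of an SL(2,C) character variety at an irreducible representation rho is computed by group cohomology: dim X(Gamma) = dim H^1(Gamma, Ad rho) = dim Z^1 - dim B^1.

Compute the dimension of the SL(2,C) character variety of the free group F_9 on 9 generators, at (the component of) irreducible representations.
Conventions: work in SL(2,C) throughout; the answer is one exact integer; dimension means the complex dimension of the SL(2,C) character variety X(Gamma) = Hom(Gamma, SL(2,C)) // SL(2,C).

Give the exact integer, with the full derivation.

Here Gamma is free of rank 9 — no relator constrains a cocycle.
A cocycle picks one sl_2 vector per generator freely, giving dim Z^1 = 3*9 = 27.
dim B^1 = 3: the coboundary map is injective because an irreducible image has centralizer 0 in sl_2.
Therefore dim X = 27 - 3 = 24.

24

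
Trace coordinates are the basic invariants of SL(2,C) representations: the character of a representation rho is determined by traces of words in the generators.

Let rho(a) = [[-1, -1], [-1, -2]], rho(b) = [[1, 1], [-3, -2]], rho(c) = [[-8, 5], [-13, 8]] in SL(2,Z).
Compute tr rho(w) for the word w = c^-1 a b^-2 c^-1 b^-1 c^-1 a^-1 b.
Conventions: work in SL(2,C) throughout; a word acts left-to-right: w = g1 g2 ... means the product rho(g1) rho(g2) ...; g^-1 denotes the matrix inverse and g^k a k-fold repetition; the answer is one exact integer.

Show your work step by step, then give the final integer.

rho(c^-1) = [[8, -5], [13, -8]]
... * rho(a) = [[-1, -1], [-1, -2]]  ->  [[-3, 2], [-5, 3]]
... * rho(b^-1) = [[-2, -1], [3, 1]]  ->  [[12, 5], [19, 8]]
... * rho(b^-1) = [[-2, -1], [3, 1]]  ->  [[-9, -7], [-14, -11]]
... * rho(c^-1) = [[8, -5], [13, -8]]  ->  [[-163, 101], [-255, 158]]
... * rho(b^-1) = [[-2, -1], [3, 1]]  ->  [[629, 264], [984, 413]]
... * rho(c^-1) = [[8, -5], [13, -8]]  ->  [[8464, -5257], [13241, -8224]]
... * rho(a^-1) = [[-2, 1], [1, -1]]  ->  [[-22185, 13721], [-34706, 21465]]
... * rho(b) = [[1, 1], [-3, -2]]  ->  [[-63348, -49627], [-99101, -77636]]
tr = -63348 + -77636 = -140984

-140984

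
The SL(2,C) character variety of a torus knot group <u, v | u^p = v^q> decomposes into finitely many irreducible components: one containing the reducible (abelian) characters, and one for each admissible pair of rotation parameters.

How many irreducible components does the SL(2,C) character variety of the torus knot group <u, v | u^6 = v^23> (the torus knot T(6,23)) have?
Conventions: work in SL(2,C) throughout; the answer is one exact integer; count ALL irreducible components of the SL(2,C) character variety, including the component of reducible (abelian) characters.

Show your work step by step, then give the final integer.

For T(6,23): irreducibility forces the central element u^6 = v^23 to one of +I, -I.
On an irreducible component, tr(u) is locked at 2*cos(pi*alpha/6) for some alpha in 1..5, and tr(v) at 2*cos(pi*beta/23) for some beta in 1..22.
u^6 = (-1)^alpha I and v^23 = (-1)^beta I must agree, so alpha and beta have equal parity.
count pairs: odd alpha (3 choices) x odd beta (11), plus even alpha (2) x even beta (11): 3*11 + 2*11 = 55.
Total: 55 irreducible-character components + 1 reducible (abelian) component = 56.

56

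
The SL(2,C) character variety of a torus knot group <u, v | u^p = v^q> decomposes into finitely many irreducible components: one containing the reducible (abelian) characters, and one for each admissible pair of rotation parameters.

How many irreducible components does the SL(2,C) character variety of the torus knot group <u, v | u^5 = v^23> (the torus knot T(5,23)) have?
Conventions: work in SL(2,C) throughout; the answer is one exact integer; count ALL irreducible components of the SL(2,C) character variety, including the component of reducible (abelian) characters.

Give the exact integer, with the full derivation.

In the torus knot group T(5,23), u^5 = v^23 is central, so an irreducible representation sends it to +I or -I (Schur).
So on each irreducible component the traces are pinned: tr(u) = 2*cos(pi*alpha/5) with 1 <= alpha <= 4, tr(v) = 2*cos(pi*beta/23) with 1 <= beta <= 22.
Consistency of u^5 = (-1)^alpha I with v^23 = (-1)^beta I forces alpha = beta (mod 2).
Counting: 2 odd alphas x 11 odd betas + 2 even alphas x 11 even betas = 22 + 22 = 44.
That is 44 components of irreducible characters, and with the reducible (abelian) component the total is 45.

45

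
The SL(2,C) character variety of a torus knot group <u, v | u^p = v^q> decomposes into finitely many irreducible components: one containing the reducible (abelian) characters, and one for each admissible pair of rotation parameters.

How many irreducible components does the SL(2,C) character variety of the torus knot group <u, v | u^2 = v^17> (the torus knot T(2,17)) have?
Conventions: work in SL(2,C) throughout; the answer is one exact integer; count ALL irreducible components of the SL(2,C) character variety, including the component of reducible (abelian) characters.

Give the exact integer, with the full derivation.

9

In the torus knot group T(2,17), u^2 = v^17 is central, so an irreducible representation sends it to +I or -I (Schur).
This locks tr(u) to 2*cos(pi*alpha/2), alpha in 1..1, and tr(v) to 2*cos(pi*beta/17), beta in 1..16, on each component of irreducible characters.
The two central values (-1)^alpha I and (-1)^beta I must be the same matrix, so alpha and beta share a parity.
Enumerate parity-matched pairs: 1*8 odd-odd plus 0*8 even-even gives 8.
Total: 8 irreducible-character components + 1 reducible (abelian) component = 9.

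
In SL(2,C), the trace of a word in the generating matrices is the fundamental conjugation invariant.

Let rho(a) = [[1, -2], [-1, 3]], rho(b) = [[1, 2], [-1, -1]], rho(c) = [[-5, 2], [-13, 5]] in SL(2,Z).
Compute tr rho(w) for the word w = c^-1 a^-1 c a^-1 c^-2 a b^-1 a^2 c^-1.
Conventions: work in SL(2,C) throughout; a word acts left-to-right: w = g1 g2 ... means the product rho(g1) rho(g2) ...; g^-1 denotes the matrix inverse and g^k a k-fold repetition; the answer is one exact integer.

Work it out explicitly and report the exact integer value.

rho(c^-1) = [[5, -2], [13, -5]]
... * rho(a^-1) = [[3, 2], [1, 1]]  ->  [[13, 8], [34, 21]]
... * rho(c) = [[-5, 2], [-13, 5]]  ->  [[-169, 66], [-443, 173]]
... * rho(a^-1) = [[3, 2], [1, 1]]  ->  [[-441, -272], [-1156, -713]]
... * rho(c^-1) = [[5, -2], [13, -5]]  ->  [[-5741, 2242], [-15049, 5877]]
... * rho(c^-1) = [[5, -2], [13, -5]]  ->  [[441, 272], [1156, 713]]
... * rho(a) = [[1, -2], [-1, 3]]  ->  [[169, -66], [443, -173]]
... * rho(b^-1) = [[-1, -2], [1, 1]]  ->  [[-235, -404], [-616, -1059]]
... * rho(a) = [[1, -2], [-1, 3]]  ->  [[169, -742], [443, -1945]]
... * rho(a) = [[1, -2], [-1, 3]]  ->  [[911, -2564], [2388, -6721]]
... * rho(c^-1) = [[5, -2], [13, -5]]  ->  [[-28777, 10998], [-75433, 28829]]
tr = -28777 + 28829 = 52

52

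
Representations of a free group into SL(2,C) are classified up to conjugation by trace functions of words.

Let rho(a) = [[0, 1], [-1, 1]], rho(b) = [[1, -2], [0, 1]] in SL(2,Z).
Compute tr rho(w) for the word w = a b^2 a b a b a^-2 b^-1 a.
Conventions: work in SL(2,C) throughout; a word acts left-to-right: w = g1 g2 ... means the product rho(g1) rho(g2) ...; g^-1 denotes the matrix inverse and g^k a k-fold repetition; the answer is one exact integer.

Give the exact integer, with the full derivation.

rho(a) = [[0, 1], [-1, 1]]
... * rho(b) = [[1, -2], [0, 1]]  ->  [[0, 1], [-1, 3]]
... * rho(b) = [[1, -2], [0, 1]]  ->  [[0, 1], [-1, 5]]
... * rho(a) = [[0, 1], [-1, 1]]  ->  [[-1, 1], [-5, 4]]
... * rho(b) = [[1, -2], [0, 1]]  ->  [[-1, 3], [-5, 14]]
... * rho(a) = [[0, 1], [-1, 1]]  ->  [[-3, 2], [-14, 9]]
... * rho(b) = [[1, -2], [0, 1]]  ->  [[-3, 8], [-14, 37]]
... * rho(a^-1) = [[1, -1], [1, 0]]  ->  [[5, 3], [23, 14]]
... * rho(a^-1) = [[1, -1], [1, 0]]  ->  [[8, -5], [37, -23]]
... * rho(b^-1) = [[1, 2], [0, 1]]  ->  [[8, 11], [37, 51]]
... * rho(a) = [[0, 1], [-1, 1]]  ->  [[-11, 19], [-51, 88]]
tr = -11 + 88 = 77

77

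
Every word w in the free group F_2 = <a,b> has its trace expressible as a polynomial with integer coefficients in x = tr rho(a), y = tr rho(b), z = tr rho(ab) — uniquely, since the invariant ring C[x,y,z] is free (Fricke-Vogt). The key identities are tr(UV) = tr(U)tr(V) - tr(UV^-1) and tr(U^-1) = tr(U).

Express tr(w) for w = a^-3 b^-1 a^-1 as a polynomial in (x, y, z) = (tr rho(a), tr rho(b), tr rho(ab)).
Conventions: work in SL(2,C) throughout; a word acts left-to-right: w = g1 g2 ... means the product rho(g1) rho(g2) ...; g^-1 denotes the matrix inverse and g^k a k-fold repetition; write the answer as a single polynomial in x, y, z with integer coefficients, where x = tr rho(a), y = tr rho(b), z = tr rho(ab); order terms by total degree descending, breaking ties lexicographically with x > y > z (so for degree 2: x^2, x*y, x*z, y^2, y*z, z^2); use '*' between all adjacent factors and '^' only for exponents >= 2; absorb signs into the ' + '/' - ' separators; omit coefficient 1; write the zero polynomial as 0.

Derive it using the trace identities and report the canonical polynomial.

so trace(a^-1) = trace(a) = x
trace(a^-2) = trace(a^-1)*trace(a) - trace(1)  (eliminate a^-1) = x^2 - 2
trace(a^-3) = trace(a^-2)*trace(a) - trace(a^-1)  (eliminate a^-1) = x^3 - 3*x
so trace(a^-4) = trace(a^-3)*trace(a) - trace(a^-2)  (eliminate a^-1) = x^4 - 4*x^2 + 2
so trace(a^-1 b) = trace(b)*trace(a) - trace(b a)  (eliminate a^-1) = x*y - z
trace(a^-2 b) = trace(a^-1 b)*trace(a) - trace(a^-1 b a)  (eliminate a^-1) = x^2*y - x*z - y
reduce: trace(a^-2 b a^-1) = trace(a^-2 b)*trace(a) - trace(a^-2 b a)  (eliminate a^-1) = x^3*y - x^2*z - 2*x*y + z
so trace(a^-4 b) = trace(a^-2 b a^-1)*trace(a) - trace(a^-2 b)  (eliminate a^-1) = x^4*y - x^3*z - 3*x^2*y + 2*x*z + y
trace(a^-3 b^-1 a^-1) = trace(a^-4)*trace(b) - trace(a^-4 b)  (eliminate b^-1) = x^3*z - x^2*y - 2*x*z + y

x^3*z - x^2*y - 2*x*z + y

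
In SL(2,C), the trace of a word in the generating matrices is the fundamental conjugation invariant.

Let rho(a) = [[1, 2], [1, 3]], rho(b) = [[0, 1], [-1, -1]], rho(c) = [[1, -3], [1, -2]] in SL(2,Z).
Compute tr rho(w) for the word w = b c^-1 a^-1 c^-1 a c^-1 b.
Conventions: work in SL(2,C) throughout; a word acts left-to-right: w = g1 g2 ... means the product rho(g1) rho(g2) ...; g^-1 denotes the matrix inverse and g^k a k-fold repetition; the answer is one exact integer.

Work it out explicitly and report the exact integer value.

-146

rho(b) = [[0, 1], [-1, -1]]
... * rho(c^-1) = [[-2, 3], [-1, 1]]  ->  [[-1, 1], [3, -4]]
... * rho(a^-1) = [[3, -2], [-1, 1]]  ->  [[-4, 3], [13, -10]]
... * rho(c^-1) = [[-2, 3], [-1, 1]]  ->  [[5, -9], [-16, 29]]
... * rho(a) = [[1, 2], [1, 3]]  ->  [[-4, -17], [13, 55]]
... * rho(c^-1) = [[-2, 3], [-1, 1]]  ->  [[25, -29], [-81, 94]]
... * rho(b) = [[0, 1], [-1, -1]]  ->  [[29, 54], [-94, -175]]
tr = 29 + -175 = -146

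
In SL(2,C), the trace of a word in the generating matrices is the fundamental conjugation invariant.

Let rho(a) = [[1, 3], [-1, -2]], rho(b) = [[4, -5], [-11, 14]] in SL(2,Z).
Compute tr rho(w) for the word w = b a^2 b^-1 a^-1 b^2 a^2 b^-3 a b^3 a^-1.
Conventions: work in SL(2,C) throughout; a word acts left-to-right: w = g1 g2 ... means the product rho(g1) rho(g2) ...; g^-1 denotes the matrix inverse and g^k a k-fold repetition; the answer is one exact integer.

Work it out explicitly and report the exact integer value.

rho(b) = [[4, -5], [-11, 14]]
... * rho(a) = [[1, 3], [-1, -2]]  ->  [[9, 22], [-25, -61]]
... * rho(a) = [[1, 3], [-1, -2]]  ->  [[-13, -17], [36, 47]]
... * rho(b^-1) = [[14, 5], [11, 4]]  ->  [[-369, -133], [1021, 368]]
... * rho(a^-1) = [[-2, -3], [1, 1]]  ->  [[605, 974], [-1674, -2695]]
... * rho(b) = [[4, -5], [-11, 14]]  ->  [[-8294, 10611], [22949, -29360]]
... * rho(b) = [[4, -5], [-11, 14]]  ->  [[-149897, 190024], [414756, -525785]]
... * rho(a) = [[1, 3], [-1, -2]]  ->  [[-339921, -829739], [940541, 2295838]]
... * rho(a) = [[1, 3], [-1, -2]]  ->  [[489818, 639715], [-1355297, -1770053]]
... * rho(b^-1) = [[14, 5], [11, 4]]  ->  [[13894317, 5007950], [-38444741, -13856697]]
... * rho(b^-1) = [[14, 5], [11, 4]]  ->  [[249607888, 89503385], [-690650041, -247650493]]
... * rho(b^-1) = [[14, 5], [11, 4]]  ->  [[4479047667, 1606052980], [-12393255997, -4443852177]]
... * rho(a) = [[1, 3], [-1, -2]]  ->  [[2872994687, 10225037041], [-7949403820, -28292063637]]
... * rho(b) = [[4, -5], [-11, 14]]  ->  [[-100983428703, 128785545139], [279415084727, -356341871818]]
... * rho(b) = [[4, -5], [-11, 14]]  ->  [[-1820574711341, 2307914775461], [5037420928906, -6385861629087]]
... * rho(b) = [[4, -5], [-11, 14]]  ->  [[-32669361375435, 41413680413159], [90394161635581, -114589167451748]]
... * rho(a^-1) = [[-2, -3], [1, 1]]  ->  [[106752403164029, 139421764539464], [-295377490722910, -385771652358491]]
tr = 106752403164029 + -385771652358491 = -279019249194462

-279019249194462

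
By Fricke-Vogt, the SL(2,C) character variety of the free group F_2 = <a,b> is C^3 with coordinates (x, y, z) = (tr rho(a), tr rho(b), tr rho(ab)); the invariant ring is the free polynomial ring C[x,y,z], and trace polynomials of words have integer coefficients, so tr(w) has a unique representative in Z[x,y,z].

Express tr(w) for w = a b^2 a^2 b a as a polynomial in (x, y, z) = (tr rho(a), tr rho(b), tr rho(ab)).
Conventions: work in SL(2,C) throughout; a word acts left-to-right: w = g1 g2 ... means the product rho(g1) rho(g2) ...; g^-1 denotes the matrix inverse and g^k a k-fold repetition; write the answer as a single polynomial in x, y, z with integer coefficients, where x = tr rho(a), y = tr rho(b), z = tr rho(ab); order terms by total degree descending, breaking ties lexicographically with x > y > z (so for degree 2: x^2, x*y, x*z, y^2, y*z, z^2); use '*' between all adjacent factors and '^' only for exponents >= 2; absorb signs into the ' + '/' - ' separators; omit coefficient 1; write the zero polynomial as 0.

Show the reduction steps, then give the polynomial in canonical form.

tr(a b a b) = tr(a b)*tr(a b) - tr(1)   [split at a repeated a] = z^2 - 2
tr(a b a) = tr(a)*tr(b a) - tr(b)   [square of a] = x*z - y
tr(b^2 a b a) = tr(b)*tr(a b a b) - tr(a b a)   [square of b] = y*z^2 - x*z - y
so tr(a b^2) = tr(b)*tr(a b) - tr(a)   [square of b] = y*z - x
so tr(b^2 a b) = tr(b)*tr(a b^2) - tr(a b)   [square of b] = y^2*z - x*y - z
tr(b a^2 b^2 a) = tr(a)*tr(b^2 a b a) - tr(b^2 a b)   [square of a] = x*y*z^2 - x^2*z - y^2*z + z
so tr(b^2) = tr(b)*tr(b) - tr(1)   [square of b] = y^2 - 2
reduce: tr(b^3) = tr(b)*tr(b^2) - tr(b)   [square of b] = y^3 - 3*y
reduce: tr(b a^2 b^2) = tr(a)*tr(b^3 a) - tr(b^3)   [square of a] = x*y^2*z - x^2*y - y^3 - x*z + 3*y
tr(a b^2 a^2 b a) = tr(a)*tr(b a^2 b^2 a) - tr(b a^2 b^2)   [square of a] = x^2*y*z^2 - x^3*z - 2*x*y^2*z + x^2*y + y^3 + 2*x*z - 3*y

x^2*y*z^2 - x^3*z - 2*x*y^2*z + x^2*y + y^3 + 2*x*z - 3*y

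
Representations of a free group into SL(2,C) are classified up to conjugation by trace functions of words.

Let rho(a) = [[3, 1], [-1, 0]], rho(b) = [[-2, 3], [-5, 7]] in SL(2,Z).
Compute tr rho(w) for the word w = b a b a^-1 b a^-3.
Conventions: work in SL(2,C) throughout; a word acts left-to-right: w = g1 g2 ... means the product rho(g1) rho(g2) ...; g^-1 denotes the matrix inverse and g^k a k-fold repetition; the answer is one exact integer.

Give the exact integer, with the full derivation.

rho(b) = [[-2, 3], [-5, 7]]
... * rho(a) = [[3, 1], [-1, 0]]  ->  [[-9, -2], [-22, -5]]
... * rho(b) = [[-2, 3], [-5, 7]]  ->  [[28, -41], [69, -101]]
... * rho(a^-1) = [[0, -1], [1, 3]]  ->  [[-41, -151], [-101, -372]]
... * rho(b) = [[-2, 3], [-5, 7]]  ->  [[837, -1180], [2062, -2907]]
... * rho(a^-1) = [[0, -1], [1, 3]]  ->  [[-1180, -4377], [-2907, -10783]]
... * rho(a^-1) = [[0, -1], [1, 3]]  ->  [[-4377, -11951], [-10783, -29442]]
... * rho(a^-1) = [[0, -1], [1, 3]]  ->  [[-11951, -31476], [-29442, -77543]]
tr = -11951 + -77543 = -89494

-89494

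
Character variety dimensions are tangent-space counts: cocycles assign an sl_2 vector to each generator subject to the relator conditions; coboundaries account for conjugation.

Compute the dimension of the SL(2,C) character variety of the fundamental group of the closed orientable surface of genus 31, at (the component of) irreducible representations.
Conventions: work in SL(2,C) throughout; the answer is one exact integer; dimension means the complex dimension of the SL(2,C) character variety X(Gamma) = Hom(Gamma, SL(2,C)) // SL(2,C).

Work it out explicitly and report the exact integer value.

180

pi_1 of the closed genus-31 surface has 62 generators bound by the single product-of-commutators relator.
Unconstrained cocycle data is one sl_2 vector per generator (186 dimensions), cut by the relator condition d_2(z) = 0.
H^2 = coker(d_2) is dual to H^0 = 0 at irreducible rho (Poincare duality), so d_2 is onto: dim Z^1 = 183.
As always at irreducible rho, dim B^1 = 3.
Hence dim X = 183 - 3 = 180.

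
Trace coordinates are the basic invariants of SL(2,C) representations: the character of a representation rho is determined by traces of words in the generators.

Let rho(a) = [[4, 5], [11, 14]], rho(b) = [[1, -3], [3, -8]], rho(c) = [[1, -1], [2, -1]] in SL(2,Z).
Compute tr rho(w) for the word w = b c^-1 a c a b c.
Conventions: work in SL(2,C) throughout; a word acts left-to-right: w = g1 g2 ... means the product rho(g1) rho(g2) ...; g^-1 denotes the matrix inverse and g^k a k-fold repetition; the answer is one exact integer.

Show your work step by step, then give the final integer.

rho(b) = [[1, -3], [3, -8]]
... * rho(c^-1) = [[-1, 1], [-2, 1]]  ->  [[5, -2], [13, -5]]
... * rho(a) = [[4, 5], [11, 14]]  ->  [[-2, -3], [-3, -5]]
... * rho(c) = [[1, -1], [2, -1]]  ->  [[-8, 5], [-13, 8]]
... * rho(a) = [[4, 5], [11, 14]]  ->  [[23, 30], [36, 47]]
... * rho(b) = [[1, -3], [3, -8]]  ->  [[113, -309], [177, -484]]
... * rho(c) = [[1, -1], [2, -1]]  ->  [[-505, 196], [-791, 307]]
tr = -505 + 307 = -198

-198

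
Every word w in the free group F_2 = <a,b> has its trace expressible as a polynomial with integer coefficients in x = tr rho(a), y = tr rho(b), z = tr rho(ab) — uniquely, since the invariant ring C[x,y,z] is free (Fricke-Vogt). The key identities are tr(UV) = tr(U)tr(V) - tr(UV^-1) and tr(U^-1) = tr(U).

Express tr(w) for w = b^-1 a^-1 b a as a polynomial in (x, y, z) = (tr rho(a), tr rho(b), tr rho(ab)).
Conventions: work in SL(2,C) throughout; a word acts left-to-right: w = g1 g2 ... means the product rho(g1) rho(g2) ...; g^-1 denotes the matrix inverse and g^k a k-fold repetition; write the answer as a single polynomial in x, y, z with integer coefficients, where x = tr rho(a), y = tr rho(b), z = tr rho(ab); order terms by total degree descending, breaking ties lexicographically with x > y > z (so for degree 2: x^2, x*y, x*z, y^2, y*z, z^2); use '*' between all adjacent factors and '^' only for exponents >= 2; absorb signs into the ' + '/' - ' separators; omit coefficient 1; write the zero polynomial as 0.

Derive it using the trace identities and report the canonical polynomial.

-x*y*z + x^2 + y^2 + z^2 - 2

so tr(a b a) = tr(a)*tr(b a) - tr(b) = x*z - y
reduce: tr(a b a b) = tr(a b)*tr(a b) - tr(1) = z^2 - 2
so tr(b a b^-1 a) = tr(a b a)*tr(b) - tr(a b a b) = x*y*z - y^2 - z^2 + 2
tr(b^-1 a^-1 b a) = tr(b a b^-1)*tr(a) - tr(b a b^-1 a) = -x*y*z + x^2 + y^2 + z^2 - 2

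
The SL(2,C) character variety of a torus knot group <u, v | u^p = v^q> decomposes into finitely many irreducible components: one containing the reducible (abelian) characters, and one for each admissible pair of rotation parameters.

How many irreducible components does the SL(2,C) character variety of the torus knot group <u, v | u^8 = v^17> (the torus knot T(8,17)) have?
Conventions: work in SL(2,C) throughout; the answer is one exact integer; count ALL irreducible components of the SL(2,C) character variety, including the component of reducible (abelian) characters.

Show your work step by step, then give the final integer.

In the torus knot group T(8,17), u^8 = v^17 is central, so an irreducible representation sends it to +I or -I (Schur).
This locks tr(u) to 2*cos(pi*alpha/8), alpha in 1..7, and tr(v) to 2*cos(pi*beta/17), beta in 1..16, on each component of irreducible characters.
u^8 = (-1)^alpha I and v^17 = (-1)^beta I must agree, so alpha and beta have equal parity.
Enumerate parity-matched pairs: 4*8 odd-odd plus 3*8 even-even gives 56.
components with irreducible characters: 56; plus the single component of reducible (abelian) characters: total 57.

57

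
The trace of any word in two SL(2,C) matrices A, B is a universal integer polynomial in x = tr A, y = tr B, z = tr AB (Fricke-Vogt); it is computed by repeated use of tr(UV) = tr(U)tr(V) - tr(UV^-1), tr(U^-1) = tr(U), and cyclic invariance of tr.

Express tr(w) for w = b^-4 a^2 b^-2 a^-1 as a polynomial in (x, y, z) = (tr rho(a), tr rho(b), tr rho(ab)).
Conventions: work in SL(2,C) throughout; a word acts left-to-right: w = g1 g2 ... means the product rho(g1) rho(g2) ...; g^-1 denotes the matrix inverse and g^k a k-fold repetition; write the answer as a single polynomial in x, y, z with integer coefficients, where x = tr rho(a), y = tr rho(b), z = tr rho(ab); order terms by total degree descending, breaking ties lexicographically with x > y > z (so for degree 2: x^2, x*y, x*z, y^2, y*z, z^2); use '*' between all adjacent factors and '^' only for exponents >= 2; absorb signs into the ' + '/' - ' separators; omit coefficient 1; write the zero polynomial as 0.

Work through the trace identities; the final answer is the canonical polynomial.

tr(a^2) = tr(a) tr(a) - tr(1) = x^2 - 2
tr(a^2 b) = tr(a) tr(b a) - tr(b) = x*z - y
tr(b^-1 a^2) = tr(a^2) tr(b) - tr(a^2 b) = x^2*y - x*z - y
tr(a^2 b^-2) = tr(b^-1 a^2) tr(b) - tr(b^-1 a^2 b) = x^2*y^2 - x*y*z - x^2 - y^2 + 2
tr(b^-1 a^2 b^-2) = tr(a^2 b^-2) tr(b) - tr(a^2 b^-1) = x^2*y^3 - x*y^2*z - 2*x^2*y - y^3 + x*z + 3*y
tr(b^-3 a^2 b^-1) = tr(b^-1 a^2 b^-2) tr(b) - tr(b^-1 a^2 b^-1) = x^2*y^4 - x*y^3*z - 3*x^2*y^2 - y^4 + 2*x*y*z + x^2 + 4*y^2 - 2
tr(a^3) = tr(a) tr(a^2) - tr(a) = x^3 - 3*x
tr(a^3 b) = tr(a) tr(a b a) - tr(a b) = x^2*z - x*y - z
tr(b^-1 a^3) = tr(a^3) tr(b) - tr(a^3 b) = x^3*y - x^2*z - 2*x*y + z
tr(a b^-2 a^2) = tr(b^-1 a^3) tr(b) - tr(b^-1 a^3 b) = x^3*y^2 - x^2*y*z - x^3 - 2*x*y^2 + y*z + 3*x
tr(b a b a) = tr(b a) tr(b a) - tr(1)   [split at repeated b] = z^2 - 2
tr(b a b) = tr(b) tr(a b) - tr(a) = y*z - x
tr(a^2 b a b) = tr(a) tr(b a b a) - tr(b a b) = x*z^2 - y*z - x
tr(b^-1 a^2 b a) = tr(a^2 b a) tr(b) - tr(a^2 b a b) = x^2*y*z - x*y^2 - x*z^2 + x
tr(a b^-2 a^2 b) = tr(b^-1 a^2 b a) tr(b) - tr(b^-1 a^2 b a b) = x^2*y^2*z - x*y^3 - x*y*z^2 - x^2*z + 2*x*y + z
tr(b^-2 a^2 b^-1 a) = tr(a b^-2 a^2) tr(b) - tr(a b^-2 a^2 b) = x^3*y^3 - 2*x^2*y^2*z - x^3*y - x*y^3 + x*y*z^2 + x^2*z + y^2*z + x*y - z
tr(a^2 b^-1 a b) = tr(a b a^2) tr(b) - tr(a b a^2 b) = x^2*y*z - x*y^2 - x*z^2 + x
tr(b^-1 a^2 b^-1 a) = tr(a^2 b^-1 a) tr(b) - tr(a^2 b^-1 a b) = x^3*y^2 - 2*x^2*y*z - x*y^2 + x*z^2 + y*z - x
tr(b^-3 a^2 b^-1 a) = tr(b^-2 a^2 b^-1 a) tr(b) - tr(b^-2 a^2 b^-1 a b) = x^3*y^4 - 2*x^2*y^3*z - 2*x^3*y^2 - x*y^4 + x*y^2*z^2 + 3*x^2*y*z + y^3*z + 2*x*y^2 - x*z^2 - 2*y*z + x
tr(b^-2 a^2 b^-1 a^-1 b^-1) = tr(b^-3 a^2 b^-1) tr(a) - tr(b^-3 a^2 b^-1 a) = x^2*y^3*z - x^3*y^2 - x*y^2*z^2 - x^2*y*z - y^3*z + x^3 + 2*x*y^2 + x*z^2 + 2*y*z - 3*x
tr(a b^-1) = tr(a) tr(b) - tr(a b) = x*y - z
tr(b^-2 a) = tr(a b^-1) tr(b) - tr(a) = x*y^2 - y*z - x
tr(a^-1 b^-2 a^2 b) = tr(b^-2 a^2 b) tr(a) - tr(b^-2 a^2 b a) = -x^2*y^2*z + x^3*y + x*y^3 + x*y*z^2 - 3*x*y - z
tr(b^-2 a^2 b^-1 a^-1) = tr(a^-1 b^-2 a^2) tr(b) - tr(a^-1 b^-2 a^2 b) = x^2*y^2*z - x^3*y - x*y*z^2 - y^2*z + 2*x*y + z
tr(b^-1 a^-1 b^-4 a^2) = tr(b^-2 a^2 b^-1 a^-1 b^-1) tr(b) - tr(b^-2 a^2 b^-1 a^-1) = x^2*y^4*z - x^3*y^3 - x*y^3*z^2 - 2*x^2*y^2*z - y^4*z + 2*x^3*y + 2*x*y^3 + 2*x*y*z^2 + 3*y^2*z - 5*x*y - z
tr(b^-3 a) = tr(a b^-2) tr(b) - tr(a b^-1) = x*y^3 - y^2*z - 2*x*y + z
tr(b^-4 a) = tr(b^-3 a) tr(b) - tr(b^-3 a b) = x*y^4 - y^3*z - 3*x*y^2 + 2*y*z + x
tr(b^-4 a^2 b^-2 a^-1) = tr(b^-1 a^-1 b^-4 a^2) tr(b) - tr(b^-1 a^-1 b^-4 a^2 b) = x^2*y^5*z - x^3*y^4 - x*y^4*z^2 - 2*x^2*y^3*z - y^5*z + 2*x^3*y^2 + x*y^4 + 2*x*y^2*z^2 + 4*y^3*z - 2*x*y^2 - 3*y*z - x

x^2*y^5*z - x^3*y^4 - x*y^4*z^2 - 2*x^2*y^3*z - y^5*z + 2*x^3*y^2 + x*y^4 + 2*x*y^2*z^2 + 4*y^3*z - 2*x*y^2 - 3*y*z - x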